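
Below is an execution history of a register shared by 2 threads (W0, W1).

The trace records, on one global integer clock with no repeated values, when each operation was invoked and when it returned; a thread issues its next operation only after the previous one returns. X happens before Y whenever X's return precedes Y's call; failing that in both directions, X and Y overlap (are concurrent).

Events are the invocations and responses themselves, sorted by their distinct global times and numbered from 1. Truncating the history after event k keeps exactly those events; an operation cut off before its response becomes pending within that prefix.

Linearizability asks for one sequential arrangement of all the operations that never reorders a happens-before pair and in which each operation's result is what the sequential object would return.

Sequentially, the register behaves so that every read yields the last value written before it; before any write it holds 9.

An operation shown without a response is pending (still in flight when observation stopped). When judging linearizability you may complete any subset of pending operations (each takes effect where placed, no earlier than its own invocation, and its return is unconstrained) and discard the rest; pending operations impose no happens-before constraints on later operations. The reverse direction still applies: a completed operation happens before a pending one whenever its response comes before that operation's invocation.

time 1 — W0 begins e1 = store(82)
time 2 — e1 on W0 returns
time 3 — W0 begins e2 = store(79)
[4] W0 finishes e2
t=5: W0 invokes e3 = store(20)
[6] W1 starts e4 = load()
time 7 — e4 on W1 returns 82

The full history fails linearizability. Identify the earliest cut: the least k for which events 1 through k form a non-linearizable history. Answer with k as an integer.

7

events 1..6 are linearizable; a witness order is e1, e2:
after step 1 (e1 store(82)): value 82
after step 2 (e2 store(79)): value 79
event 7 — e4's response, time 7 — after it, nothing linearizes
every completion of the 1 pending operation (e3) was checked; none linearizes
e.g. e1, e2, e4 (pending dropped): illegal at step 3, since e4 load() → 82 cannot apply there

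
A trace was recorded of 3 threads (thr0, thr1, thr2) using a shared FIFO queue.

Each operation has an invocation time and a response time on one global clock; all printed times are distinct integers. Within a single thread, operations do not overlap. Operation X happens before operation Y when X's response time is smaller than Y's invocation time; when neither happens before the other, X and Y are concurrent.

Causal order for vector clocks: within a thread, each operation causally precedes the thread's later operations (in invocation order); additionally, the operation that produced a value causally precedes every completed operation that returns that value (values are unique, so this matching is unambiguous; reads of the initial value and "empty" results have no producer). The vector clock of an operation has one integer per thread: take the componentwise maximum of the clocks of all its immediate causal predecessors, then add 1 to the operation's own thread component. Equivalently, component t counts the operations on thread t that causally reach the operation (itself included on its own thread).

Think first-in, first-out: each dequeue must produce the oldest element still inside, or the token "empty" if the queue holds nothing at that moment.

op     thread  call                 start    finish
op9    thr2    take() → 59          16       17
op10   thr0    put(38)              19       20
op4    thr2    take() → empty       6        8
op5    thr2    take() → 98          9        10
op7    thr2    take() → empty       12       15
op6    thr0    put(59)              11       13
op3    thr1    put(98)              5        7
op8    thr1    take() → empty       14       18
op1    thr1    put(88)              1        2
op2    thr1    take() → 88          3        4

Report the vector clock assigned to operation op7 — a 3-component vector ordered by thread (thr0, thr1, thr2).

root op op4, invoked 6: fresh clock plus thr2's own tick → (0, 0, 1)
root op op1, invoked 1: fresh clock plus thr1's own tick → (0, 1, 0)
root op op6, invoked 11: fresh clock plus thr0's own tick → (1, 0, 0)
op2 (invocation 3): componentwise max over VC(op1)=(0, 1, 0), +1 at thr1, giving (0, 2, 0)
op10 (invocation 19): componentwise max over VC(op6)=(1, 0, 0), +1 at thr0, giving (2, 0, 0)
op3 (invocation 5): componentwise max over VC(op2)=(0, 2, 0), +1 at thr1, giving (0, 3, 0)
op8 (invocation 14): componentwise max over VC(op3)=(0, 3, 0), +1 at thr1, giving (0, 4, 0)
op5 (invocation 9): componentwise max over VC(op3)=(0, 3, 0), VC(op4)=(0, 0, 1), +1 at thr2, giving (0, 3, 2)
op7 (invocation 12): componentwise max over VC(op5)=(0, 3, 2), +1 at thr2, giving (0, 3, 3)
op9 (invocation 16): componentwise max over VC(op6)=(1, 0, 0), VC(op7)=(0, 3, 3), +1 at thr2, giving (1, 3, 4)
target: VC(op7) = (0, 3, 3)

(0, 3, 3)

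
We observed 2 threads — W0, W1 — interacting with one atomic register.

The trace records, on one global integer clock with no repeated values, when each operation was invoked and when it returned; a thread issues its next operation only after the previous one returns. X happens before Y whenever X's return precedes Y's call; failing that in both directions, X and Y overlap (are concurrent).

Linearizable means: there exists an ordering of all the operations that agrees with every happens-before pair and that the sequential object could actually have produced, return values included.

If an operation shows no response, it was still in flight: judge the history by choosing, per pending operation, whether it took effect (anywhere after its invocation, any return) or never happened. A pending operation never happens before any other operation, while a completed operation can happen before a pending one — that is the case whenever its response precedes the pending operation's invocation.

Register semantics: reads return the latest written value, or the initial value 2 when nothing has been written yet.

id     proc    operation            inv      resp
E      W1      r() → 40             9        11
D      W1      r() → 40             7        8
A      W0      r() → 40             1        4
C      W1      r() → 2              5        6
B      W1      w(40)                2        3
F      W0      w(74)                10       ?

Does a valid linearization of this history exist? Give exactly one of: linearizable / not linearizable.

already the first 6 events (up to C's response at time 6) admit no linearization; the first 5 still do
no legal order exists: 2 real-time-consistent candidates over 3 completed atomic register operations, all rejected
take A, B, C: step 1 already fails, because A r() → 40 cannot occur there
take B, A, C: step 3 already fails, because C r() → 2 cannot occur there

not linearizable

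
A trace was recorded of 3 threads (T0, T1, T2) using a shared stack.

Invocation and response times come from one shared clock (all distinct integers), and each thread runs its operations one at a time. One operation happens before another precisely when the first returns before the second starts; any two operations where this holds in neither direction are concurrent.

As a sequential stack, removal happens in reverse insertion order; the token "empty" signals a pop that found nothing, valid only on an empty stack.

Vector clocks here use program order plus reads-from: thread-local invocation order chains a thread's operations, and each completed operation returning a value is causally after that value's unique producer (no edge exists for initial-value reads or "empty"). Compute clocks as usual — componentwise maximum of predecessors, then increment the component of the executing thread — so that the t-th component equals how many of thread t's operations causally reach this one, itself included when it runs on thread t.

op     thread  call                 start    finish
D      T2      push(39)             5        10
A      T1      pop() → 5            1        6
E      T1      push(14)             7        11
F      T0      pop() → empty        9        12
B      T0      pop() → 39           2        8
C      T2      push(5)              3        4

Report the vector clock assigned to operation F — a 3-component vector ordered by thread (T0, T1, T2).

invoked at 3, C has no predecessors; its own T2 bump gives (0, 0, 1)
from VC(C)=(0, 0, 1), D (invoked 5) maxes components and bumps T2 → (0, 0, 2)
from VC(C)=(0, 0, 1), A (invoked 1) maxes components and bumps T1 → (0, 1, 1)
from VC(A)=(0, 1, 1), E (invoked 7) maxes components and bumps T1 → (0, 2, 1)
from VC(D)=(0, 0, 2), B (invoked 2) maxes components and bumps T0 → (1, 0, 2)
from VC(B)=(1, 0, 2), F (invoked 9) maxes components and bumps T0 → (2, 0, 2)
target: VC(F) = (2, 0, 2)

(2, 0, 2)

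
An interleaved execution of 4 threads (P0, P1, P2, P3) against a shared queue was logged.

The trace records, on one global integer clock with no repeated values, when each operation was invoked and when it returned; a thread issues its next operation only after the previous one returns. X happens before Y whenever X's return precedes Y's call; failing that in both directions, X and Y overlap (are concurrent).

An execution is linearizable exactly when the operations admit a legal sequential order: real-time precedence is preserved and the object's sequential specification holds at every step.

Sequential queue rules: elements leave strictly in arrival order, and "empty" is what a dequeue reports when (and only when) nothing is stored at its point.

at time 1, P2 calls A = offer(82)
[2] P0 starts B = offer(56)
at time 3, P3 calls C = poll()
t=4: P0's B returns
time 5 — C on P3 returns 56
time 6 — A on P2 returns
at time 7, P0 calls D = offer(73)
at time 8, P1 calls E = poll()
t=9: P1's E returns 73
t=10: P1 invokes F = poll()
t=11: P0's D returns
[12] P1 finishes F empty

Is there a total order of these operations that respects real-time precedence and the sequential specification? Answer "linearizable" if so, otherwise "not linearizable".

not linearizable

through event 8 a valid linearization exists; event 9 (E responding at time 9) ends that
6 orders of the 4 completed queue ops respect real time; none is legal
no escape via the 1 pending operation (D): every completion choice fails
e.g. A, B, C, E (pending dropped): illegal at step 3, since C poll() → 56 cannot apply there
e.g. A, C, B, E (pending dropped): illegal at step 2, since C poll() → 56 cannot apply there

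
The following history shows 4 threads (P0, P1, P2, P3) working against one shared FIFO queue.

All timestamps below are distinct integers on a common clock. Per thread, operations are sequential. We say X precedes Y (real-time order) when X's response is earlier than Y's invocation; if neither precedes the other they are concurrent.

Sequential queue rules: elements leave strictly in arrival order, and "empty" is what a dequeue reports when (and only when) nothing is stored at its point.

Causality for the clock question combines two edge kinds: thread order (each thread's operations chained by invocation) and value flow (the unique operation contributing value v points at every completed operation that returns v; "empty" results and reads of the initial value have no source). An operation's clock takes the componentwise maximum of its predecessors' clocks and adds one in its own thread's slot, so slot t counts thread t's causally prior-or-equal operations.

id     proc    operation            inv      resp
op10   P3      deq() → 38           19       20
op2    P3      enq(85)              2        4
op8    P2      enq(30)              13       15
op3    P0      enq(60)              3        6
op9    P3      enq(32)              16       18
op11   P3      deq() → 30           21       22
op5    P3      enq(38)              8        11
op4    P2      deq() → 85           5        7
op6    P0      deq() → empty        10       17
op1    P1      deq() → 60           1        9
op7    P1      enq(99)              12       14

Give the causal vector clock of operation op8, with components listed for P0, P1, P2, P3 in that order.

invoked at 2, op2 has no predecessors; its own P3 bump gives (0, 0, 0, 1)
invoked at 3, op3 has no predecessors; its own P0 bump gives (1, 0, 0, 0)
VC(op5, invoked at 8): max of VC(op2)=(0, 0, 0, 1), then +1 on thread P3 → (0, 0, 0, 2)
VC(op4, invoked at 5): max of VC(op2)=(0, 0, 0, 1), then +1 on thread P2 → (0, 0, 1, 1)
VC(op1, invoked at 1): max of VC(op3)=(1, 0, 0, 0), then +1 on thread P1 → (1, 1, 0, 0)
VC(op6, invoked at 10): max of VC(op3)=(1, 0, 0, 0), then +1 on thread P0 → (2, 0, 0, 0)
VC(op9, invoked at 16): max of VC(op5)=(0, 0, 0, 2), then +1 on thread P3 → (0, 0, 0, 3)
VC(op8, invoked at 13): max of VC(op4)=(0, 0, 1, 1), then +1 on thread P2 → (0, 0, 2, 1)
VC(op7, invoked at 12): max of VC(op1)=(1, 1, 0, 0), then +1 on thread P1 → (1, 2, 0, 0)
VC(op10, invoked at 19): max of VC(op5)=(0, 0, 0, 2), VC(op9)=(0, 0, 0, 3), then +1 on thread P3 → (0, 0, 0, 4)
VC(op11, invoked at 21): max of VC(op8)=(0, 0, 2, 1), VC(op10)=(0, 0, 0, 4), then +1 on thread P3 → (0, 0, 2, 5)
target: VC(op8) = (0, 0, 2, 1)

(0, 0, 2, 1)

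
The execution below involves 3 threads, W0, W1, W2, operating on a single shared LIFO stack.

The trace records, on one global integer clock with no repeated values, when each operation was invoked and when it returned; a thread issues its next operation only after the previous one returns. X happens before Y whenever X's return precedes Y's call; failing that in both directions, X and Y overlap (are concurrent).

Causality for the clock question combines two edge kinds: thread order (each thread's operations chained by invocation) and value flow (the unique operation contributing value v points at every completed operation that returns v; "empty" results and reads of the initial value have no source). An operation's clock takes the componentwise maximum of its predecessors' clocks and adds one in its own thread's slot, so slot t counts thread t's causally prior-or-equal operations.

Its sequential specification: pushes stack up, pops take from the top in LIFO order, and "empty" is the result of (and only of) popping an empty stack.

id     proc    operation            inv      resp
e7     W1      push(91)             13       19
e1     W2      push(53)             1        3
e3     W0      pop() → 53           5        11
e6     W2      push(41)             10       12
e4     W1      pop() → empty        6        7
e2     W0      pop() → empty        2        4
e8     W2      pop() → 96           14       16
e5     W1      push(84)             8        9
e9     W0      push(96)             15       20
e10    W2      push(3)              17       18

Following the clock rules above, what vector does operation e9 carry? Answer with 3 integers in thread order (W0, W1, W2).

root op e1, invoked 1: fresh clock plus W2's own tick → (0, 0, 1)
root op e4, invoked 6: fresh clock plus W1's own tick → (0, 1, 0)
root op e2, invoked 2: fresh clock plus W0's own tick → (1, 0, 0)
merge at e6 (invoked 10): VC(e1)=(0, 0, 1), own-thread bump on W2 → (0, 0, 2)
merge at e5 (invoked 8): VC(e4)=(0, 1, 0), own-thread bump on W1 → (0, 2, 0)
merge at e7 (invoked 13): VC(e5)=(0, 2, 0), own-thread bump on W1 → (0, 3, 0)
merge at e3 (invoked 5): VC(e1)=(0, 0, 1), VC(e2)=(1, 0, 0), own-thread bump on W0 → (2, 0, 1)
merge at e9 (invoked 15): VC(e3)=(2, 0, 1), own-thread bump on W0 → (3, 0, 1)
merge at e8 (invoked 14): VC(e6)=(0, 0, 2), VC(e9)=(3, 0, 1), own-thread bump on W2 → (3, 0, 3)
merge at e10 (invoked 17): VC(e8)=(3, 0, 3), own-thread bump on W2 → (3, 0, 4)
target: VC(e9) = (3, 0, 1)

(3, 0, 1)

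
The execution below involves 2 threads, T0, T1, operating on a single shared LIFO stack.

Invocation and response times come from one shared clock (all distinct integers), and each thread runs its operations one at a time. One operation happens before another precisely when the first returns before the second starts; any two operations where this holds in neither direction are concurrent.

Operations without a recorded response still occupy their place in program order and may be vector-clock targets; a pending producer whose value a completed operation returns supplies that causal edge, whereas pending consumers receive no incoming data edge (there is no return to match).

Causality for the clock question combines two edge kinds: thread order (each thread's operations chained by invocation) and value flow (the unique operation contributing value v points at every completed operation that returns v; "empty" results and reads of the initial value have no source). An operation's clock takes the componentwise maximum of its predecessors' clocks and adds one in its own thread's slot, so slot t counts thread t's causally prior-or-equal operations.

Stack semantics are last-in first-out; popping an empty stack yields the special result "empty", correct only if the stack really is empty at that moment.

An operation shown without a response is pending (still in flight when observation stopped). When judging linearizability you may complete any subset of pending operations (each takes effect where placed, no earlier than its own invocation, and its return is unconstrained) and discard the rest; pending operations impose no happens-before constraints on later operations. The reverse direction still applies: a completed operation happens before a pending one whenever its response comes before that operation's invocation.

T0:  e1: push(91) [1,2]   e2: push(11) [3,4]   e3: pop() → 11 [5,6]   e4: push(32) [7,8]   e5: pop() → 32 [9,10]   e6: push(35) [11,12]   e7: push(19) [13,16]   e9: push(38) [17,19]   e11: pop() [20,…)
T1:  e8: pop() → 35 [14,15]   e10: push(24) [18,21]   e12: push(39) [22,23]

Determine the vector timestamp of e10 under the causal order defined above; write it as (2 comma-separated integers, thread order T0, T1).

(6, 2)

no predecessors for e1 (invoked 1): T0 increments from zero → (1, 0)
VC(e2, invoked at 3): max of VC(e1)=(1, 0), then +1 on thread T0 → (2, 0)
VC(e3, invoked at 5): max of VC(e2)=(2, 0), then +1 on thread T0 → (3, 0)
VC(e4, invoked at 7): max of VC(e3)=(3, 0), then +1 on thread T0 → (4, 0)
VC(e5, invoked at 9): max of VC(e4)=(4, 0), then +1 on thread T0 → (5, 0)
VC(e6, invoked at 11): max of VC(e5)=(5, 0), then +1 on thread T0 → (6, 0)
VC(e8, invoked at 14): max of VC(e6)=(6, 0), then +1 on thread T1 → (6, 1)
VC(e7, invoked at 13): max of VC(e6)=(6, 0), then +1 on thread T0 → (7, 0)
VC(e10, invoked at 18): max of VC(e8)=(6, 1), then +1 on thread T1 → (6, 2)
VC(e9, invoked at 17): max of VC(e7)=(7, 0), then +1 on thread T0 → (8, 0)
VC(e12, invoked at 22): max of VC(e10)=(6, 2), then +1 on thread T1 → (6, 3)
VC(e11, invoked at 20): max of VC(e9)=(8, 0), then +1 on thread T0 → (9, 0)
target: VC(e10) = (6, 2)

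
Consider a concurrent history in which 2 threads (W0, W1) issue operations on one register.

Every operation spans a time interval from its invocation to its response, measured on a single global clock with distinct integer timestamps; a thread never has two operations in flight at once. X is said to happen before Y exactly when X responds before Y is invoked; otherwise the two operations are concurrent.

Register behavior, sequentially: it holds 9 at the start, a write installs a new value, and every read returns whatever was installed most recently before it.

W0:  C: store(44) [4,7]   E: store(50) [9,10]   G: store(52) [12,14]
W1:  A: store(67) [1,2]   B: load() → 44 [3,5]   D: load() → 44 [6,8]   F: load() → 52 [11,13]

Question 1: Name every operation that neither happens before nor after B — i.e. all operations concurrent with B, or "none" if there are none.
C

B runs from 3 to 5; window-overlapping ops are concurrent
A [1,2]: before
C [4,7]: concurrent
D [6,8]: after
E [9,10]: after
F [11,13]: after
G [12,14]: after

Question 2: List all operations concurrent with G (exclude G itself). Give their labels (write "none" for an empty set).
F

G spans [12,14]: anything still running between times 12 and 14 counts as concurrent
A [1,2]: before
B [3,5]: before
C [4,7]: before
D [6,8]: before
E [9,10]: before
F [11,13]: concurrent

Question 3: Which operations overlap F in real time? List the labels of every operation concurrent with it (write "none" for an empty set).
G

overlap test against F [11,13]: concurrent iff the interval meets 11..13
A [1,2]: before
B [3,5]: before
C [4,7]: before
D [6,8]: before
E [9,10]: before
G [12,14]: concurrent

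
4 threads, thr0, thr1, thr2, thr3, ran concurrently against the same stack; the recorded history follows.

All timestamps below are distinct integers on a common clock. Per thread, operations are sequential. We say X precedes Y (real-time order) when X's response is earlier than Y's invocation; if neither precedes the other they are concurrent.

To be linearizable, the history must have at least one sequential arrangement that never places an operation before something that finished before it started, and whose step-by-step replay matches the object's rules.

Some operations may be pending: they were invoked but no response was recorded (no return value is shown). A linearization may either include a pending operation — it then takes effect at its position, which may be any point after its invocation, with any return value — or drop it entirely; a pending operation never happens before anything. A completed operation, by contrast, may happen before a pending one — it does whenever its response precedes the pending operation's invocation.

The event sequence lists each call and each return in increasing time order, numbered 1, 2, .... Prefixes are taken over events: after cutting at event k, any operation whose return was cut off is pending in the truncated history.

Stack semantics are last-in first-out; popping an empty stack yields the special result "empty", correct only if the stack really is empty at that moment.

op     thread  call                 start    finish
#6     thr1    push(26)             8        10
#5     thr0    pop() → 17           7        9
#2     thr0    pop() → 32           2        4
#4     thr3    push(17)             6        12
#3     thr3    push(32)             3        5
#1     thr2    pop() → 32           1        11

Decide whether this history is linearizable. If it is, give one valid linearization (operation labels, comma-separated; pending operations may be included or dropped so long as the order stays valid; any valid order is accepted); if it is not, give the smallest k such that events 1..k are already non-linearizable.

through event 10 a valid linearization exists; event 11 (#1 responding at time 11) ends that
the 5 completed operations admit 20 real-time orders; each fails the stack replay
including or dropping the 1 pending operation (#4) in any combination fails
sample order #1, #2, #3, #5, #6 (pending dropped) stalls at step 1 — #1 pop() → 32 has no legal effect
sample order #1, #2, #3, #6, #5 (pending dropped) stalls at step 1 — #1 pop() → 32 has no legal effect

not linearizable — minimal violating prefix: 11 events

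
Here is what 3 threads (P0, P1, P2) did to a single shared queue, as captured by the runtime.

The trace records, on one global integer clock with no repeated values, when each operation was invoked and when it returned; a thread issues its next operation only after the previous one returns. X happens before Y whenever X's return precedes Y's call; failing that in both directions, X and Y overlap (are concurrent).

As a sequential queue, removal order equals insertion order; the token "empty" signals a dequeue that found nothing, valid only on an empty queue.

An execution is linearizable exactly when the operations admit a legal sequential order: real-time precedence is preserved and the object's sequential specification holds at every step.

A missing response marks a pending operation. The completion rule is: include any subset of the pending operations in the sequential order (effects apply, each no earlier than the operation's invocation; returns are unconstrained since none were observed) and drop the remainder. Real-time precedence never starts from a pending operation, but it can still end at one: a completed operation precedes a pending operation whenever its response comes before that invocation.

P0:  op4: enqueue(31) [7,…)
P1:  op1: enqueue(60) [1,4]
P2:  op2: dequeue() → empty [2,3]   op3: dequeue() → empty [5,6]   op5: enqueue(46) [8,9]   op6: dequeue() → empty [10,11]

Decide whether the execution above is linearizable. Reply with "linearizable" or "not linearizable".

prefix check: 1..5 passes, 1..6 fails once op3's time-6 response joins
no legal order exists: 2 real-time-consistent candidates over 3 completed queue operations, all rejected
sample order op1, op2, op3 stalls at step 2 — op2 dequeue() → empty has no legal effect
sample order op2, op1, op3 stalls at step 3 — op3 dequeue() → empty has no legal effect

not linearizable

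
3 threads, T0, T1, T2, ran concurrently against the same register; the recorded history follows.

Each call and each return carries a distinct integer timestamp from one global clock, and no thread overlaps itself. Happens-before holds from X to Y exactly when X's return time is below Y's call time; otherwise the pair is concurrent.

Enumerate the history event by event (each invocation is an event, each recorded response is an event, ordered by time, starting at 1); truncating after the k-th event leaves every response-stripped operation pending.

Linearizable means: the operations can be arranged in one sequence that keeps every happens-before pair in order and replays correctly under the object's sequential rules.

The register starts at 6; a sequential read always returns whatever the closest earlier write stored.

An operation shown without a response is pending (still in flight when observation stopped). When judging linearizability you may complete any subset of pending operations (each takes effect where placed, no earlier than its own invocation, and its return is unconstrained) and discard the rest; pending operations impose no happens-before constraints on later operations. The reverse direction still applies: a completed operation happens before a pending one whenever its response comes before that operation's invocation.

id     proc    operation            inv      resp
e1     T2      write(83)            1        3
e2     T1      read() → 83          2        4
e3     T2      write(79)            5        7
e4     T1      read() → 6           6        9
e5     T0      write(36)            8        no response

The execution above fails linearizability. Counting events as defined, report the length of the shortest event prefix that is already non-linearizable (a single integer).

9

events 1..8 are still linearizable — one witness is e1, e2, e3:
1. e1 write(83), leaving value 83
2. e2 read() → 83, leaving value 83
3. e3 write(79), leaving value 79
once event 9 joins (e4's response, time 9), exhaustive search finds no witness
completion choices over the 1 pending operation (e5) were checked; none helps
take e1, e2, e3, e4 (pending dropped): step 4 already fails, because e4 read() → 6 cannot occur there
take e1, e2, e4, e3 (pending dropped): step 3 already fails, because e4 read() → 6 cannot occur there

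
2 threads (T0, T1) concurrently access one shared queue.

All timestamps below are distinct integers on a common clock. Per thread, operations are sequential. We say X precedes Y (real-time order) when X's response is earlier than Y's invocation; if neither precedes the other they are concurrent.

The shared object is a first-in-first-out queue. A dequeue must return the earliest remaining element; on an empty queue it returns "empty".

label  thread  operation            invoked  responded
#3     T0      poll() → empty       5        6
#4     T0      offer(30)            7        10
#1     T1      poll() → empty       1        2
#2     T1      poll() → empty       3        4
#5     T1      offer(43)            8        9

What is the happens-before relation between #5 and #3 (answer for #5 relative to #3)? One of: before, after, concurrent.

#5 spans [8,9], #3 spans [5,6]
resp(#3)=6 < inv(#5)=8

after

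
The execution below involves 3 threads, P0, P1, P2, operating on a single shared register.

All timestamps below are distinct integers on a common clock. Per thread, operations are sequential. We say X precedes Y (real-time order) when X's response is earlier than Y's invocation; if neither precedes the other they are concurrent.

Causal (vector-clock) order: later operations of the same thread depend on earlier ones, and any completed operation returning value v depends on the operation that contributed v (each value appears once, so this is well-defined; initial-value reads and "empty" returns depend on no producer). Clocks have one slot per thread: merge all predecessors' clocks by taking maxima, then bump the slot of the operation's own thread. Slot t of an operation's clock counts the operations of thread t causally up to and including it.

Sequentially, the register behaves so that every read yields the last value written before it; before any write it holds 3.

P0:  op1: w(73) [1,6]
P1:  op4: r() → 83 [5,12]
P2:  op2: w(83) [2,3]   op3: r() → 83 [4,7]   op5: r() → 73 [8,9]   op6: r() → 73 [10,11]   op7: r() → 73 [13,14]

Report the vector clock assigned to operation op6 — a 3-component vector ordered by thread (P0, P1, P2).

(1, 0, 4)

op2, invoked 2, has no incoming edges; only P2's bump applies → (0, 0, 1)
op1, invoked 1, has no incoming edges; only P0's bump applies → (1, 0, 0)
VC(op3, invoked at 4): max of VC(op2)=(0, 0, 1), then +1 on thread P2 → (0, 0, 2)
VC(op4, invoked at 5): max of VC(op2)=(0, 0, 1), then +1 on thread P1 → (0, 1, 1)
VC(op5, invoked at 8): max of VC(op1)=(1, 0, 0), VC(op3)=(0, 0, 2), then +1 on thread P2 → (1, 0, 3)
VC(op6, invoked at 10): max of VC(op1)=(1, 0, 0), VC(op5)=(1, 0, 3), then +1 on thread P2 → (1, 0, 4)
VC(op7, invoked at 13): max of VC(op1)=(1, 0, 0), VC(op6)=(1, 0, 4), then +1 on thread P2 → (1, 0, 5)
target: VC(op6) = (1, 0, 4)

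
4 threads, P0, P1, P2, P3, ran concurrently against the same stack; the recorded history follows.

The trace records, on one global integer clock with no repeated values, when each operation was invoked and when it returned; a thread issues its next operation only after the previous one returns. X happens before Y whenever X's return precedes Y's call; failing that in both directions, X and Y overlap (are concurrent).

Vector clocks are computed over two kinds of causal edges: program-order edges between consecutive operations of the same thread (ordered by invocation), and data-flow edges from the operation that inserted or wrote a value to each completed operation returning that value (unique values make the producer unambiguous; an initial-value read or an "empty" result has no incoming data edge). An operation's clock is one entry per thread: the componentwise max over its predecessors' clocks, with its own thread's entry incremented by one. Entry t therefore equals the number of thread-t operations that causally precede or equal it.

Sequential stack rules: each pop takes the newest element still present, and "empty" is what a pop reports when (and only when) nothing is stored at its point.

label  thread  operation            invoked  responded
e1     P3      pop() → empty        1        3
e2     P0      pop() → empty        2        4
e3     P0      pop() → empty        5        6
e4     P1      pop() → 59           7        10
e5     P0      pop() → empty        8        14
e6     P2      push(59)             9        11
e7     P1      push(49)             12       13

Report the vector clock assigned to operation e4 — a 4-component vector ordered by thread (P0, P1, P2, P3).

(0, 1, 1, 0)

VC(e1, invoked at 1): no causal predecessors; +1 on P3 → (0, 0, 0, 1)
VC(e6, invoked at 9): no causal predecessors; +1 on P2 → (0, 0, 1, 0)
VC(e2, invoked at 2): no causal predecessors; +1 on P0 → (1, 0, 0, 0)
invoked at 7, e4 merges VC(e6)=(0, 0, 1, 0) and bumps P1's slot → (0, 1, 1, 0)
invoked at 5, e3 merges VC(e2)=(1, 0, 0, 0) and bumps P0's slot → (2, 0, 0, 0)
invoked at 12, e7 merges VC(e4)=(0, 1, 1, 0) and bumps P1's slot → (0, 2, 1, 0)
invoked at 8, e5 merges VC(e3)=(2, 0, 0, 0) and bumps P0's slot → (3, 0, 0, 0)
target: VC(e4) = (0, 1, 1, 0)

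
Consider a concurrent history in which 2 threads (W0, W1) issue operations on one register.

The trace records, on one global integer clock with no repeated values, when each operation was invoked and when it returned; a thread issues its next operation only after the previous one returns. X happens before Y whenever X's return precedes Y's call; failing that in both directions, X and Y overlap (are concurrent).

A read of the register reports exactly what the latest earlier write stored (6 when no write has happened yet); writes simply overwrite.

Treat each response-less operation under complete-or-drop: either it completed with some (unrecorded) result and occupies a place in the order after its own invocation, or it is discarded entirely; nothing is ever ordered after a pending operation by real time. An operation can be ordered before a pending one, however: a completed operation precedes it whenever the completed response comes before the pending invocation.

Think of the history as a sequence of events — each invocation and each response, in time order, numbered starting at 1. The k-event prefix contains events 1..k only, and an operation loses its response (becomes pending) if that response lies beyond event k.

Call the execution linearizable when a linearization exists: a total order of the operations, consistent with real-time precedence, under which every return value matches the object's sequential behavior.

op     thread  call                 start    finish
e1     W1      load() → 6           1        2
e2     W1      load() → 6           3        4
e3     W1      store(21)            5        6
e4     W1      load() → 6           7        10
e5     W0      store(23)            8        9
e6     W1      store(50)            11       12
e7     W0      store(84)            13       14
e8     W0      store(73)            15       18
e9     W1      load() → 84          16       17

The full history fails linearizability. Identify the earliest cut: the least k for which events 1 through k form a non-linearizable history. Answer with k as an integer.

a valid linearization of events 1..9 exists, for instance e1, e2, e3, e4, e5:
after step 1 (e1 load() → 6): value 6
after step 2 (e2 load() → 6): value 6
after step 3 (e3 store(21)): value 21
after step 4 (e4 load() (pending, included)): value 21
after step 5 (e5 store(23)): value 23
once event 10 joins (e4's response, time 10), exhaustive search finds no witness
take e1, e2, e3, e4, e5: step 4 already fails, because e4 load() → 6 cannot occur there
take e1, e2, e3, e5, e4: step 5 already fails, because e4 load() → 6 cannot occur there

10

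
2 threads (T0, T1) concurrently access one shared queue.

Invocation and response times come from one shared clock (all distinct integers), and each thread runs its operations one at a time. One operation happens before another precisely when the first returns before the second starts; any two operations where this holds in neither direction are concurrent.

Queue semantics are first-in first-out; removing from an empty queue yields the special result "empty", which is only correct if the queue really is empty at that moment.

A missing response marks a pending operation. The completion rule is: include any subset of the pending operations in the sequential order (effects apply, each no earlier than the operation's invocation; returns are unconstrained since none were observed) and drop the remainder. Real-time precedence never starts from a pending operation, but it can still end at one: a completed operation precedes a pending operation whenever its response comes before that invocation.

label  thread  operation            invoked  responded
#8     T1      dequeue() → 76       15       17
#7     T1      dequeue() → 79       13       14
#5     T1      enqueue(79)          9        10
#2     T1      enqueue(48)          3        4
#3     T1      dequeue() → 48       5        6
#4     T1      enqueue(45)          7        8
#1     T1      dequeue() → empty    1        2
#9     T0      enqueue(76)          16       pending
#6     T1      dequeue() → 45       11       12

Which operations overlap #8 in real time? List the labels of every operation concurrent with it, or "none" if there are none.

#8 runs from 15 to 17; window-overlapping ops are concurrent
#1 [1,2]: before
#2 [3,4]: before
#3 [5,6]: before
#4 [7,8]: before
#5 [9,10]: before
#6 [11,12]: before
#7 [13,14]: before
#9 [16,…): concurrent

#9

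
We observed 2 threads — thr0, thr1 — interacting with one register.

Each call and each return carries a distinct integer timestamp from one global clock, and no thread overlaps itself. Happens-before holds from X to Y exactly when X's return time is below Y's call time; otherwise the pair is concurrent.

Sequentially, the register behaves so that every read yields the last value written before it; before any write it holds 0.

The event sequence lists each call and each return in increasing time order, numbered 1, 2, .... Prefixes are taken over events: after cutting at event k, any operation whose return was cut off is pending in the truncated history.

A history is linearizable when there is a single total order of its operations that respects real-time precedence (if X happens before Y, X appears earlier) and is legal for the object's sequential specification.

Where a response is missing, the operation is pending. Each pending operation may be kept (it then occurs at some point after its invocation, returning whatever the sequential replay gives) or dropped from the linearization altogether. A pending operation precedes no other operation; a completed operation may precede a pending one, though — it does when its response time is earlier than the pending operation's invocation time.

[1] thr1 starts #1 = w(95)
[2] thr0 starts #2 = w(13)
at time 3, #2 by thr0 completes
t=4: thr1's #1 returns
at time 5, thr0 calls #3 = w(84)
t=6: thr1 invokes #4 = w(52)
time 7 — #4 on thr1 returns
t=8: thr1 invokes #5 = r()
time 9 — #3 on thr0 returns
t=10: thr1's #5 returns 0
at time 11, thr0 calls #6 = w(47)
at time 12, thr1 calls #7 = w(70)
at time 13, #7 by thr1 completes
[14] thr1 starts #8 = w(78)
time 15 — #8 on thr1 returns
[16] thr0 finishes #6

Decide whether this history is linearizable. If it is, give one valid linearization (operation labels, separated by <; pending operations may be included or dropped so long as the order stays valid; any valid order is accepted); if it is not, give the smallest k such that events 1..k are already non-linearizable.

cut after 9 events: linearizable; cut after 10 events (#5 responds, time 10): not linearizable
real-time-consistent orders of the 5 completed operations: 6 — all fail the register replay
take #1, #2, #3, #4, #5: step 5 already fails, because #5 r() → 0 cannot occur there
take #1, #2, #4, #3, #5: step 5 already fails, because #5 r() → 0 cannot occur there

not linearizable — minimal violating prefix: 10 events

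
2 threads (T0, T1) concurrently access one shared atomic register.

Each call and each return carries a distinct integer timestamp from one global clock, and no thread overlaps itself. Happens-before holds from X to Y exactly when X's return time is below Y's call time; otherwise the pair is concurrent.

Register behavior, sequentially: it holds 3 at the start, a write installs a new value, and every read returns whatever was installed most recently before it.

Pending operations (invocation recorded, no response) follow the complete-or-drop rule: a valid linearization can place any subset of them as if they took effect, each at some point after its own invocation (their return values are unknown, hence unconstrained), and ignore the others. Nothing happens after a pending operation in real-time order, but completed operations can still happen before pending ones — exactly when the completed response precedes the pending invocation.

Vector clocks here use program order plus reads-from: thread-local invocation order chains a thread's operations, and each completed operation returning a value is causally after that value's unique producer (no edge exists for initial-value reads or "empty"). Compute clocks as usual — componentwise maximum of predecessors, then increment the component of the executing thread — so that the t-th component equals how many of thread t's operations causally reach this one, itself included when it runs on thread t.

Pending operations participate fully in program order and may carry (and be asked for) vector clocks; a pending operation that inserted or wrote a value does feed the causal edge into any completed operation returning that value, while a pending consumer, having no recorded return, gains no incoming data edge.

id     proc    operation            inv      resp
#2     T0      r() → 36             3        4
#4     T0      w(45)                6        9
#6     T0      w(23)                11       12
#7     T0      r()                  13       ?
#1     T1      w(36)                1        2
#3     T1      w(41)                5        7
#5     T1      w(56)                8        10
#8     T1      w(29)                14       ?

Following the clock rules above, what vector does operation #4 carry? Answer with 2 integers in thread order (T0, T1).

#1, invoked 1, has no incoming edges; only T1's bump applies → (0, 1)
merge at #3 (invoked 5): VC(#1)=(0, 1), own-thread bump on T1 → (0, 2)
merge at #2 (invoked 3): VC(#1)=(0, 1), own-thread bump on T0 → (1, 1)
merge at #5 (invoked 8): VC(#3)=(0, 2), own-thread bump on T1 → (0, 3)
merge at #4 (invoked 6): VC(#2)=(1, 1), own-thread bump on T0 → (2, 1)
merge at #8 (invoked 14): VC(#5)=(0, 3), own-thread bump on T1 → (0, 4)
merge at #6 (invoked 11): VC(#4)=(2, 1), own-thread bump on T0 → (3, 1)
merge at #7 (invoked 13): VC(#6)=(3, 1), own-thread bump on T0 → (4, 1)
target: VC(#4) = (2, 1)

(2, 1)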